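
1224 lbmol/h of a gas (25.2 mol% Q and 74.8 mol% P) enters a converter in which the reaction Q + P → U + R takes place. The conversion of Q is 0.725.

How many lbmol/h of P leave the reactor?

692 lbmol/h

Q reacted = 0.725 × 308.4 = 223.6 lbmol/h; ν_Q = −1, so ξ = 223.6/1 = 223.6 lbmol/h.
Outlet amounts (n = n₀ + ν ξ):
  Q: 308.4 − 1(223.6) = 84.82
  P: 915.6 − 1(223.6) = 691.9
  U: 0 + 1(223.6) = 223.6
  R: 0 + 1(223.6) = 223.6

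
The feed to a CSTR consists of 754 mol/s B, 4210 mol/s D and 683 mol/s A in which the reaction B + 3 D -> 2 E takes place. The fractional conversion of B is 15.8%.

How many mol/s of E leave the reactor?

B reacted = 0.158 × 754 = 119.1 mol/s; ν_B = −1, so ξ = 119.1/1 = 119.1 mol/s.
Outlet amounts (n = n₀ + ν ξ):
  B: 754 − 1(119.1) = 634.9
  D: 4210 − 3(119.1) = 3853
  E: 0 + 2(119.1) = 238.3
  A: 683 (inert)

238 mol/s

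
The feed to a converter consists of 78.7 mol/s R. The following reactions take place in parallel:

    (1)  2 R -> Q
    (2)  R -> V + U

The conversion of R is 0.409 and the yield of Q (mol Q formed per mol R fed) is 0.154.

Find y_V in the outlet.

0.107

Yield of Q: 1ξ₁ / 78.7 = 0.154 → ξ₁ = 12.12 mol/s.
Conversion of R: 2ξ₁ + 1ξ₂ = 0.409 × 78.7 = 32.19 → ξ₂ = 7.949 mol/s.
Outlet amounts (n = n₀ + Σ ν·ξ):
  R: 78.7 − 2(12.12) − 1(7.949) = 46.51
  Q: 0 + 1(12.12) = 12.12
  V: 0 + 1(7.949) = 7.949
  U: 0 + 1(7.949) = 7.949
Total out = 74.53 mol/s; y_V = 7.949 / 74.53 = 0.1067.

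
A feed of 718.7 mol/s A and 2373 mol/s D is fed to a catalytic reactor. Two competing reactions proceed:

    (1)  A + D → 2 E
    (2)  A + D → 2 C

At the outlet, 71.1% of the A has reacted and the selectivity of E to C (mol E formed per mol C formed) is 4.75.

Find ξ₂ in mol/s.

Conversion of A: A consumed = 0.711 × 718.7 = 511 mol/s = 1ξ₁ + 1ξ₂.
Selectivity: 2ξ₁ / (2ξ₂) = 4.75 → ξ₁ = 4.75 ξ₂.
Substitute: (1·4.75 + 1) ξ₂ = 511 → ξ₂ = 88.87 mol/s, ξ₁ = 422.1 mol/s.
Outlet amounts (n = n₀ + Σ ν·ξ):
  A: 718.7 − 1(422.1) − 1(88.87) = 207.7
  D: 2373 − 1(422.1) − 1(88.87) = 1862
  E: 0 + 2(422.1) = 844.3
  C: 0 + 2(88.87) = 177.7

ξ₂ = 88.9 mol/s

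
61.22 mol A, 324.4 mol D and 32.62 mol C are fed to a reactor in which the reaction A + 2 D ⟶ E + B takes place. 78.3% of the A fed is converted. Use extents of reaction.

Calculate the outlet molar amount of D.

229 mol

A reacted = 0.783 × 61.22 = 47.94 mol; ν_A = −1, so ξ = 47.94/1 = 47.94 mol.
Outlet amounts (n = n₀ + ν ξ):
  A: 61.22 − 1(47.94) = 13.28
  D: 324.4 − 2(47.94) = 228.5
  E: 0 + 1(47.94) = 47.94
  B: 0 + 1(47.94) = 47.94
  C: 32.62 (inert)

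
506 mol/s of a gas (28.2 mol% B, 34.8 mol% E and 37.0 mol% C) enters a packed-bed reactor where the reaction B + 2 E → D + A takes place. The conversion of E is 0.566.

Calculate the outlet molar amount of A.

49.8 mol/s

E reacted = 0.566 × 176.1 = 99.67 mol/s; ν_E = −2, so ξ = 99.67/2 = 49.83 mol/s.
Outlet amounts (n = n₀ + ν ξ):
  B: 142.7 − 1(49.83) = 92.86
  E: 176.1 − 2(49.83) = 76.42
  D: 0 + 1(49.83) = 49.83
  A: 0 + 1(49.83) = 49.83
  C: 187.2 (inert)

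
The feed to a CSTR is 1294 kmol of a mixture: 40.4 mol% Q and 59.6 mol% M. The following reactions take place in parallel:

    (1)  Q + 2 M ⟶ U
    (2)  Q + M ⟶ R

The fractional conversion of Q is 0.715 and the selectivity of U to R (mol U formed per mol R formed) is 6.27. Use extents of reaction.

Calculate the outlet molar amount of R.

Conversion of Q: Q consumed = 0.715 × 522.8 = 373.8 kmol = 1ξ₁ + 1ξ₂.
Selectivity: 1ξ₁ / (1ξ₂) = 6.27 → ξ₁ = 6.27 ξ₂.
Substitute: (1·6.27 + 1) ξ₂ = 373.8 → ξ₂ = 51.41 kmol, ξ₁ = 322.4 kmol.
Outlet amounts (n = n₀ + Σ ν·ξ):
  Q: 522.8 − 1(322.4) − 1(51.41) = 149
  M: 771.2 − 2(322.4) − 1(51.41) = 75.07
  U: 0 + 1(322.4) = 322.4
  R: 0 + 1(51.41) = 51.41

51.4 kmol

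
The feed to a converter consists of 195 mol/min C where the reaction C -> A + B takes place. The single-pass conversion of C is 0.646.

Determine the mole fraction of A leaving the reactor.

C reacted = 0.646 × 195 = 126 mol/min; ν_C = −1, so ξ = 126/1 = 126 mol/min.
Outlet amounts (n = n₀ + ν ξ):
  C: 195 − 1(126) = 69.03
  A: 0 + 1(126) = 126
  B: 0 + 1(126) = 126
Total out = 321 mol/min; y_A = 126 / 321 = 0.3925.

0.392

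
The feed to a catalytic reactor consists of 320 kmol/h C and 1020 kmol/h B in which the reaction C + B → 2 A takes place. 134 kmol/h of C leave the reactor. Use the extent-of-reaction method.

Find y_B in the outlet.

0.622

For C: n = n₀ − 1ξ → 134 = 320 − 1ξ, giving ξ = 186 kmol/h.
Outlet amounts (n = n₀ + ν ξ):
  C: 320 − 1(186) = 134
  B: 1020 − 1(186) = 834
  A: 0 + 2(186) = 372
Total out = 1340 kmol/h; y_B = 834 / 1340 = 0.6224.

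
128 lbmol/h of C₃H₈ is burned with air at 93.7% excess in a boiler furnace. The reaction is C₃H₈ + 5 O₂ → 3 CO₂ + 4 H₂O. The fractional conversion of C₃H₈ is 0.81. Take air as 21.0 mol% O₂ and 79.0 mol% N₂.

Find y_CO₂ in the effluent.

Stoichiometric O₂ = 5 × 128 = 640 lbmol/h; O₂ fed = 640 × 1.937 = 1240 lbmol/h.
N₂ fed = 1240 × 79/21 = 4664 lbmol/h.
Fuel reacted = 0.81 × 128 → ξ = 103.7 lbmol/h.
Outlet (n = n₀ + ν ξ):
  C₃H₈: 128 − 1(103.7) = 24.32
  O₂: 1240 − 5(103.7) = 721.3
  N₂: 4664 (inert)
  CO₂: 0 + 3(103.7) = 311
  H₂O: 0 + 4(103.7) = 414.7
Total out = 6135 lbmol/h; y_CO₂ = 311 / 6135 = 0.0507.

0.0507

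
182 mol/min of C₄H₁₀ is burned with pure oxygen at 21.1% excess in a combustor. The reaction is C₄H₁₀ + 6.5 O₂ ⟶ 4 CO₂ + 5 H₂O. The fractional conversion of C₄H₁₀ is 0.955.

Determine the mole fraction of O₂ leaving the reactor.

0.161

Stoichiometric O₂ = 6.5 × 182 = 1183 mol/min; O₂ fed = 1183 × 1.211 = 1433 mol/min.
Fuel reacted = 0.955 × 182 → ξ = 173.8 mol/min.
Outlet (n = n₀ + ν ξ):
  C₄H₁₀: 182 − 1(173.8) = 8.19
  O₂: 1433 − 6.5(173.8) = 302.8
  CO₂: 0 + 4(173.8) = 695.2
  H₂O: 0 + 5(173.8) = 869
Total out = 1875 mol/min; y_O₂ = 302.8 / 1875 = 0.1615.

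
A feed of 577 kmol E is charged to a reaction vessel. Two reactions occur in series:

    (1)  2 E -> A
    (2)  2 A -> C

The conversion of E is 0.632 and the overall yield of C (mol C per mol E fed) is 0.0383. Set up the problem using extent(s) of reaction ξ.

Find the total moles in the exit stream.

Conversion of E: E consumed = 2ξ₁ = 0.632 × 577 → ξ₁ = 182.3 kmol.
Yield of C: 1ξ₂ / 577 = 0.0383 → ξ₂ = 22.1 kmol.
Outlet amounts (n = n₀ + Σ ν·ξ):
  E: 577 − 2(182.3) = 212.3
  A: 0 + 1(182.3) − 2(22.1) = 138.1
  C: 0 + 1(22.1) = 22.1
Total out = 212.3 + 138.1 + 22.1 = 372.6 kmol.

373 kmol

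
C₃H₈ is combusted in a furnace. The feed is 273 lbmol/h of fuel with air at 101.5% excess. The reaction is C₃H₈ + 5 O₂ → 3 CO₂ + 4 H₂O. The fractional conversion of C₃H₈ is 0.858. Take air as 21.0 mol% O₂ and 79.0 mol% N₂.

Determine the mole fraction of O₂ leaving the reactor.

Stoichiometric O₂ = 5 × 273 = 1365 lbmol/h; O₂ fed = 1365 × 2.015 = 2750 lbmol/h.
N₂ fed = 2750 × 79/21 = 10350 lbmol/h.
Fuel reacted = 0.858 × 273 → ξ = 234.2 lbmol/h.
Outlet (n = n₀ + ν ξ):
  C₃H₈: 273 − 1(234.2) = 38.77
  O₂: 2750 − 5(234.2) = 1579
  N₂: 10350 (inert)
  CO₂: 0 + 3(234.2) = 702.7
  H₂O: 0 + 4(234.2) = 936.9
Total out = 13600 lbmol/h; y_O₂ = 1579 / 13600 = 0.1161.

0.116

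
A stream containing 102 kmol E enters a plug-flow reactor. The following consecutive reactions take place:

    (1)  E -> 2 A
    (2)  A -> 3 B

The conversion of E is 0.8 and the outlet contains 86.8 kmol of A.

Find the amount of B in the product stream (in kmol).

Conversion of E: E consumed = 1ξ₁ = 0.8 × 102 → ξ₁ = 81.6 kmol.
A balance: n_A = 0 + 2ξ₁ − 1ξ₂ = 86.8 → ξ₂ = (2·81.6 − 86.8)/1 = 76.4 kmol.
Outlet amounts (n = n₀ + Σ ν·ξ):
  E: 102 − 1(81.6) = 20.4
  A: 0 + 2(81.6) − 1(76.4) = 86.8
  B: 0 + 3(76.4) = 229.2

229 kmol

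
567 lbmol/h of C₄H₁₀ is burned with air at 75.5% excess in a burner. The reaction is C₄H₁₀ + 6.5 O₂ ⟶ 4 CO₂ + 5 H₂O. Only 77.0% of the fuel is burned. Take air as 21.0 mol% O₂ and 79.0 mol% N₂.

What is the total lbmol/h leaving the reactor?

32000 lbmol/h

Stoichiometric O₂ = 6.5 × 567 = 3686 lbmol/h; O₂ fed = 3686 × 1.755 = 6468 lbmol/h.
N₂ fed = 6468 × 79/21 = 24330 lbmol/h.
Fuel reacted = 0.77 × 567 → ξ = 436.6 lbmol/h.
Outlet (n = n₀ + ν ξ):
  C₄H₁₀: 567 − 1(436.6) = 130.4
  O₂: 6468 − 6.5(436.6) = 3630
  N₂: 24330 (inert)
  CO₂: 0 + 4(436.6) = 1746
  H₂O: 0 + 5(436.6) = 2183
Total out = 130.4 + 3630 + 24330 + 1746 + 2183 = 32020 lbmol/h.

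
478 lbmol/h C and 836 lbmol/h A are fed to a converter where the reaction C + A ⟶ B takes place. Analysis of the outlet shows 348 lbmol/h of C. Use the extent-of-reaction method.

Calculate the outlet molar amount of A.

For C: n = n₀ − 1ξ → 348 = 478 − 1ξ, giving ξ = 130 lbmol/h.
Outlet amounts (n = n₀ + ν ξ):
  C: 478 − 1(130) = 348
  A: 836 − 1(130) = 706
  B: 0 + 1(130) = 130

706 lbmol/h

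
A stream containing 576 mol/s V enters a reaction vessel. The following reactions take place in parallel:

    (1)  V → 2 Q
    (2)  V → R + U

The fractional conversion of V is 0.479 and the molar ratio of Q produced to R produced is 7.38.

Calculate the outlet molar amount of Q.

Conversion of V: V consumed = 0.479 × 576 = 275.9 mol/s = 1ξ₁ + 1ξ₂.
Selectivity: 2ξ₁ / (1ξ₂) = 7.38 → ξ₁ = 3.69 ξ₂.
Substitute: (1·3.69 + 1) ξ₂ = 275.9 → ξ₂ = 58.83 mol/s, ξ₁ = 217.1 mol/s.
Outlet amounts (n = n₀ + Σ ν·ξ):
  V: 576 − 1(217.1) − 1(58.83) = 300.1
  Q: 0 + 2(217.1) = 434.2
  R: 0 + 1(58.83) = 58.83
  U: 0 + 1(58.83) = 58.83

434 mol/s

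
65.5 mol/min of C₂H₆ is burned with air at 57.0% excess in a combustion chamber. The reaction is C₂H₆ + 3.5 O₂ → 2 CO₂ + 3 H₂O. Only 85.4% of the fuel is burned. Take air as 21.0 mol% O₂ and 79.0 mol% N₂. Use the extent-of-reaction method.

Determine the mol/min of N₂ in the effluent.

1350 mol/min

Stoichiometric O₂ = 3.5 × 65.5 = 229.2 mol/min; O₂ fed = 229.2 × 1.570 = 359.9 mol/min.
N₂ fed = 359.9 × 79/21 = 1354 mol/min.
Fuel reacted = 0.854 × 65.5 → ξ = 55.94 mol/min.
Outlet (n = n₀ + ν ξ):
  C₂H₆: 65.5 − 1(55.94) = 9.563
  O₂: 359.9 − 3.5(55.94) = 164.1
  N₂: 1354 (inert)
  CO₂: 0 + 2(55.94) = 111.9
  H₂O: 0 + 3(55.94) = 167.8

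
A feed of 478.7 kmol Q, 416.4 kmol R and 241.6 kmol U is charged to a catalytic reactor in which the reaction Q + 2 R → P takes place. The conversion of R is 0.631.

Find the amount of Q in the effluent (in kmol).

R reacted = 0.631 × 416.4 = 262.7 kmol; ν_R = −2, so ξ = 262.7/2 = 131.4 kmol.
Outlet amounts (n = n₀ + ν ξ):
  Q: 478.7 − 1(131.4) = 347.3
  R: 416.4 − 2(131.4) = 153.7
  P: 0 + 1(131.4) = 131.4
  U: 241.6 (inert)

347 kmol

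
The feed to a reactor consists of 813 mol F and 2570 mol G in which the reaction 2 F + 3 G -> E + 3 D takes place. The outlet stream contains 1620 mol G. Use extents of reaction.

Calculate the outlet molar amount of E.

317 mol

For G: n = n₀ − 3ξ → 1620 = 2570 − 3ξ, giving ξ = 316.7 mol.
Outlet amounts (n = n₀ + ν ξ):
  F: 813 − 2(316.7) = 179.7
  G: 2570 − 3(316.7) = 1620
  E: 0 + 1(316.7) = 316.7
  D: 0 + 3(316.7) = 950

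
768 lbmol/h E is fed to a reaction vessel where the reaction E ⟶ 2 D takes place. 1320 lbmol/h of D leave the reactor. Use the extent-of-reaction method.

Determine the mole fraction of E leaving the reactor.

For D: n = n₀ + 2ξ → 1320 = 0 + 2ξ, giving ξ = 660 lbmol/h.
Outlet amounts (n = n₀ + ν ξ):
  E: 768 − 1(660) = 108
  D: 0 + 2(660) = 1320
Total out = 1428 lbmol/h; y_E = 108 / 1428 = 0.07563.

0.0756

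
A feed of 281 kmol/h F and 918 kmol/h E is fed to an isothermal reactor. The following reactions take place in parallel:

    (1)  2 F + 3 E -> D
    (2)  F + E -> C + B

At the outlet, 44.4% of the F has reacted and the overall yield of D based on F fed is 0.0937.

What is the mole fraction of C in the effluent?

0.0659

Yield of D: 1ξ₁ / 281 = 0.0937 → ξ₁ = 26.33 kmol/h.
Conversion of F: 2ξ₁ + 1ξ₂ = 0.444 × 281 = 124.8 → ξ₂ = 72.1 kmol/h.
Outlet amounts (n = n₀ + Σ ν·ξ):
  F: 281 − 2(26.33) − 1(72.1) = 156.2
  E: 918 − 3(26.33) − 1(72.1) = 766.9
  D: 0 + 1(26.33) = 26.33
  C: 0 + 1(72.1) = 72.1
  B: 0 + 1(72.1) = 72.1
Total out = 1094 kmol/h; y_C = 72.1 / 1094 = 0.06593.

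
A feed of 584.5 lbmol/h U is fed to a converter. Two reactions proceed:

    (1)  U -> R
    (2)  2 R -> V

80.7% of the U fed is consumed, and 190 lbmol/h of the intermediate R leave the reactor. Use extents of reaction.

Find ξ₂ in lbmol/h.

ξ₂ = 141 lbmol/h

Conversion of U: U consumed = 1ξ₁ = 0.807 × 584.5 → ξ₁ = 471.7 lbmol/h.
R balance: n_R = 0 + 1ξ₁ − 2ξ₂ = 190 → ξ₂ = (1·471.7 − 190)/2 = 140.8 lbmol/h.
Outlet amounts (n = n₀ + Σ ν·ξ):
  U: 584.5 − 1(471.7) = 112.8
  R: 0 + 1(471.7) − 2(140.8) = 190
  V: 0 + 1(140.8) = 140.8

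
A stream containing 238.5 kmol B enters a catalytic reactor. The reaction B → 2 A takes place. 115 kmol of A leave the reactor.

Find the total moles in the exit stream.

For A: n = n₀ + 2ξ → 115 = 0 + 2ξ, giving ξ = 57.5 kmol.
Outlet amounts (n = n₀ + ν ξ):
  B: 238.5 − 1(57.5) = 181
  A: 0 + 2(57.5) = 115
Total out = 181 + 115 = 296 kmol.

296 kmol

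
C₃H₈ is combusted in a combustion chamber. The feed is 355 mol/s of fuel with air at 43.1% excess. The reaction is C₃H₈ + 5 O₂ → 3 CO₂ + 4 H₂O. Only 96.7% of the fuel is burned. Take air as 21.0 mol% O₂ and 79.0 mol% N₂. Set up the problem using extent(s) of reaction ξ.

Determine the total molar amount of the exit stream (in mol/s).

Stoichiometric O₂ = 5 × 355 = 1775 mol/s; O₂ fed = 1775 × 1.431 = 2540 mol/s.
N₂ fed = 2540 × 79/21 = 9555 mol/s.
Fuel reacted = 0.967 × 355 → ξ = 343.3 mol/s.
Outlet (n = n₀ + ν ξ):
  C₃H₈: 355 − 1(343.3) = 11.72
  O₂: 2540 − 5(343.3) = 823.6
  N₂: 9555 (inert)
  CO₂: 0 + 3(343.3) = 1030
  H₂O: 0 + 4(343.3) = 1373
Total out = 11.72 + 823.6 + 9555 + 1030 + 1373 = 12790 mol/s.

12800 mol/s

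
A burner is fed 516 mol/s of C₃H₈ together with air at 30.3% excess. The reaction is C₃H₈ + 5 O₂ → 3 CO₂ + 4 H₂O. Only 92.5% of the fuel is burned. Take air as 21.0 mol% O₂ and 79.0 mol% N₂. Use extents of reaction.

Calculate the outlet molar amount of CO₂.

Stoichiometric O₂ = 5 × 516 = 2580 mol/s; O₂ fed = 2580 × 1.303 = 3362 mol/s.
N₂ fed = 3362 × 79/21 = 12650 mol/s.
Fuel reacted = 0.925 × 516 → ξ = 477.3 mol/s.
Outlet (n = n₀ + ν ξ):
  C₃H₈: 516 − 1(477.3) = 38.7
  O₂: 3362 − 5(477.3) = 975.2
  N₂: 12650 (inert)
  CO₂: 0 + 3(477.3) = 1432
  H₂O: 0 + 4(477.3) = 1909

1430 mol/s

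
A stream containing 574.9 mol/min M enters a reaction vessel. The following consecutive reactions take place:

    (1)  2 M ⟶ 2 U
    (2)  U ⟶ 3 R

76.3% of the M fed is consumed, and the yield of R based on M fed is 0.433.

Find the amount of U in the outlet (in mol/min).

356 mol/min

Conversion of M: M consumed = 2ξ₁ = 0.763 × 574.9 → ξ₁ = 219.3 mol/min.
Yield of R: 3ξ₂ / 574.9 = 0.433 → ξ₂ = 82.98 mol/min.
Outlet amounts (n = n₀ + Σ ν·ξ):
  M: 574.9 − 2(219.3) = 136.3
  U: 0 + 2(219.3) − 1(82.98) = 355.7
  R: 0 + 3(82.98) = 248.9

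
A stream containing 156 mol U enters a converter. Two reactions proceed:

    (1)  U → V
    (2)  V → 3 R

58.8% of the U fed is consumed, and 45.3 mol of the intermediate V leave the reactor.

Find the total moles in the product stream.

249 mol

Conversion of U: U consumed = 1ξ₁ = 0.588 × 156 → ξ₁ = 91.73 mol.
V balance: n_V = 0 + 1ξ₁ − 1ξ₂ = 45.3 → ξ₂ = (1·91.73 − 45.3)/1 = 46.43 mol.
Outlet amounts (n = n₀ + Σ ν·ξ):
  U: 156 − 1(91.73) = 64.27
  V: 0 + 1(91.73) − 1(46.43) = 45.3
  R: 0 + 3(46.43) = 139.3
Total out = 64.27 + 45.3 + 139.3 = 248.9 mol.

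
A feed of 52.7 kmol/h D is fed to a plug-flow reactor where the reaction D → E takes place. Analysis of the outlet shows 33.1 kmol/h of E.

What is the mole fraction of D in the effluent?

0.372

For E: n = n₀ + 1ξ → 33.1 = 0 + 1ξ, giving ξ = 33.1 kmol/h.
Outlet amounts (n = n₀ + ν ξ):
  D: 52.7 − 1(33.1) = 19.6
  E: 0 + 1(33.1) = 33.1
Total out = 52.7 kmol/h; y_D = 19.6 / 52.7 = 0.3719.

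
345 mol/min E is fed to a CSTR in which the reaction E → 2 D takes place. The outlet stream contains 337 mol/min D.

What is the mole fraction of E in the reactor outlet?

0.344

For D: n = n₀ + 2ξ → 337 = 0 + 2ξ, giving ξ = 168.5 mol/min.
Outlet amounts (n = n₀ + ν ξ):
  E: 345 − 1(168.5) = 176.5
  D: 0 + 2(168.5) = 337
Total out = 513.5 mol/min; y_E = 176.5 / 513.5 = 0.3437.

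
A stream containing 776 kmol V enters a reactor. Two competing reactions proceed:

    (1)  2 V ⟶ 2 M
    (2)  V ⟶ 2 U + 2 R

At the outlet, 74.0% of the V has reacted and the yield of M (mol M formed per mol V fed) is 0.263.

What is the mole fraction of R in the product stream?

0.392

Yield of M: 2ξ₁ / 776 = 0.263 → ξ₁ = 102 kmol.
Conversion of V: 2ξ₁ + 1ξ₂ = 0.74 × 776 = 574.2 → ξ₂ = 370.2 kmol.
Outlet amounts (n = n₀ + Σ ν·ξ):
  V: 776 − 2(102) − 1(370.2) = 201.8
  M: 0 + 2(102) = 204.1
  U: 0 + 2(370.2) = 740.3
  R: 0 + 2(370.2) = 740.3
Total out = 1886 kmol; y_R = 740.3 / 1886 = 0.3924.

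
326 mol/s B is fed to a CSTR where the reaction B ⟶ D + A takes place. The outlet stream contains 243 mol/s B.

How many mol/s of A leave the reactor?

For B: n = n₀ − 1ξ → 243 = 326 − 1ξ, giving ξ = 83 mol/s.
Outlet amounts (n = n₀ + ν ξ):
  B: 326 − 1(83) = 243
  D: 0 + 1(83) = 83
  A: 0 + 1(83) = 83

83 mol/s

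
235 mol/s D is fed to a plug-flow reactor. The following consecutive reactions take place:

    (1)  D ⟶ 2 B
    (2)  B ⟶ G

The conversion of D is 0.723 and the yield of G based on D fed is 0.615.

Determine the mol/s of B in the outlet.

195 mol/s

Conversion of D: D consumed = 1ξ₁ = 0.723 × 235 → ξ₁ = 169.9 mol/s.
Yield of G: 1ξ₂ / 235 = 0.615 → ξ₂ = 144.5 mol/s.
Outlet amounts (n = n₀ + Σ ν·ξ):
  D: 235 − 1(169.9) = 65.09
  B: 0 + 2(169.9) − 1(144.5) = 195.3
  G: 0 + 1(144.5) = 144.5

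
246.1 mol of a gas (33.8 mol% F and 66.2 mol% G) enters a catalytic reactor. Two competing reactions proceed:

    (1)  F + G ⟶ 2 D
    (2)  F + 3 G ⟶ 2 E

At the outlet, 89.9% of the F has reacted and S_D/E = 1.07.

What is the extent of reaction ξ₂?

ξ₂ = 36.1 mol

Conversion of F: F consumed = 0.899 × 83.18 = 74.78 mol = 1ξ₁ + 1ξ₂.
Selectivity: 2ξ₁ / (2ξ₂) = 1.07 → ξ₁ = 1.07 ξ₂.
Substitute: (1·1.07 + 1) ξ₂ = 74.78 → ξ₂ = 36.13 mol, ξ₁ = 38.65 mol.
Outlet amounts (n = n₀ + Σ ν·ξ):
  F: 83.18 − 1(38.65) − 1(36.13) = 8.401
  G: 162.9 − 1(38.65) − 3(36.13) = 15.89
  D: 0 + 2(38.65) = 77.31
  E: 0 + 2(36.13) = 72.25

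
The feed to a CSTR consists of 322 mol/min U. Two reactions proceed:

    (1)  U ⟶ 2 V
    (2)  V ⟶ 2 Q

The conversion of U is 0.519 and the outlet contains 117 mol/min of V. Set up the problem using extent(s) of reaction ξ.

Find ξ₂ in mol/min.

Conversion of U: U consumed = 1ξ₁ = 0.519 × 322 → ξ₁ = 167.1 mol/min.
V balance: n_V = 0 + 2ξ₁ − 1ξ₂ = 117 → ξ₂ = (2·167.1 − 117)/1 = 217.2 mol/min.
Outlet amounts (n = n₀ + Σ ν·ξ):
  U: 322 − 1(167.1) = 154.9
  V: 0 + 2(167.1) − 1(217.2) = 117
  Q: 0 + 2(217.2) = 434.5

ξ₂ = 217 mol/min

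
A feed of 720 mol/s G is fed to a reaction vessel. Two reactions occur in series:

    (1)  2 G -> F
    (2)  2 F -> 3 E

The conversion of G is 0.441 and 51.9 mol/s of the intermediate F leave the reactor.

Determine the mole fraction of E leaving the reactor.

0.261

Conversion of G: G consumed = 2ξ₁ = 0.441 × 720 → ξ₁ = 158.8 mol/s.
F balance: n_F = 0 + 1ξ₁ − 2ξ₂ = 51.9 → ξ₂ = (1·158.8 − 51.9)/2 = 53.43 mol/s.
Outlet amounts (n = n₀ + Σ ν·ξ):
  G: 720 − 2(158.8) = 402.5
  F: 0 + 1(158.8) − 2(53.43) = 51.9
  E: 0 + 3(53.43) = 160.3
Total out = 614.7 mol/s; y_E = 160.3 / 614.7 = 0.2608.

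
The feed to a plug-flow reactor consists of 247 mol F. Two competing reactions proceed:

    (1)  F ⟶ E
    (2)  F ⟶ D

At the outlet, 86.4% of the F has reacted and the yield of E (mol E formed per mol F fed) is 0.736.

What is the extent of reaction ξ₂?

ξ₂ = 31.6 mol

Yield of E: 1ξ₁ / 247 = 0.736 → ξ₁ = 181.8 mol.
Conversion of F: 1ξ₁ + 1ξ₂ = 0.864 × 247 = 213.4 → ξ₂ = 31.62 mol.
Outlet amounts (n = n₀ + Σ ν·ξ):
  F: 247 − 1(181.8) − 1(31.62) = 33.59
  E: 0 + 1(181.8) = 181.8
  D: 0 + 1(31.62) = 31.62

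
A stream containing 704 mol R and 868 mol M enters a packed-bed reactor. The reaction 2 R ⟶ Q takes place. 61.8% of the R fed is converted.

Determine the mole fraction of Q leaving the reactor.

R reacted = 0.618 × 704 = 435.1 mol; ν_R = −2, so ξ = 435.1/2 = 217.5 mol.
Outlet amounts (n = n₀ + ν ξ):
  R: 704 − 2(217.5) = 268.9
  Q: 0 + 1(217.5) = 217.5
  M: 868 (inert)
Total out = 1354 mol; y_Q = 217.5 / 1354 = 0.1606.

0.161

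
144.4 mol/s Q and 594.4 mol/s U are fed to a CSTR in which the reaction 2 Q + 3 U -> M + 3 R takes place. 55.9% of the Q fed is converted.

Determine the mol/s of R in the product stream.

Q reacted = 0.559 × 144.4 = 80.72 mol/s; ν_Q = −2, so ξ = 80.72/2 = 40.36 mol/s.
Outlet amounts (n = n₀ + ν ξ):
  Q: 144.4 − 2(40.36) = 63.68
  U: 594.4 − 3(40.36) = 473.3
  M: 0 + 1(40.36) = 40.36
  R: 0 + 3(40.36) = 121.1

121 mol/s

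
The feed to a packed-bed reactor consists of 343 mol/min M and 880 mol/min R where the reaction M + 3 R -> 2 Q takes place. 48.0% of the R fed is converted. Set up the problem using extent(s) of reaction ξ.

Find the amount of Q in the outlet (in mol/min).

282 mol/min

R reacted = 0.48 × 880 = 422.4 mol/min; ν_R = −3, so ξ = 422.4/3 = 140.8 mol/min.
Outlet amounts (n = n₀ + ν ξ):
  M: 343 − 1(140.8) = 202.2
  R: 880 − 3(140.8) = 457.6
  Q: 0 + 2(140.8) = 281.6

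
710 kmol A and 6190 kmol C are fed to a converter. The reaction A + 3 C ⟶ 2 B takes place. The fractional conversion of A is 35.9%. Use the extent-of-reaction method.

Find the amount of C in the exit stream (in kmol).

5430 kmol

A reacted = 0.359 × 710 = 254.9 kmol; ν_A = −1, so ξ = 254.9/1 = 254.9 kmol.
Outlet amounts (n = n₀ + ν ξ):
  A: 710 − 1(254.9) = 455.1
  C: 6190 − 3(254.9) = 5425
  B: 0 + 2(254.9) = 509.8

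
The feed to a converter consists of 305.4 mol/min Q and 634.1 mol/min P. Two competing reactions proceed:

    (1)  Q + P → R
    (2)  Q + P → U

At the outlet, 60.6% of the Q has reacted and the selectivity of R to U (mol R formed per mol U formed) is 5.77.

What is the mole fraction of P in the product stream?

Conversion of Q: Q consumed = 0.606 × 305.4 = 185.1 mol/min = 1ξ₁ + 1ξ₂.
Selectivity: 1ξ₁ / (1ξ₂) = 5.77 → ξ₁ = 5.77 ξ₂.
Substitute: (1·5.77 + 1) ξ₂ = 185.1 → ξ₂ = 27.34 mol/min, ξ₁ = 157.7 mol/min.
Outlet amounts (n = n₀ + Σ ν·ξ):
  Q: 305.4 − 1(157.7) − 1(27.34) = 120.3
  P: 634.1 − 1(157.7) − 1(27.34) = 449
  R: 0 + 1(157.7) = 157.7
  U: 0 + 1(27.34) = 27.34
Total out = 754.4 mol/min; y_P = 449 / 754.4 = 0.5952.

0.595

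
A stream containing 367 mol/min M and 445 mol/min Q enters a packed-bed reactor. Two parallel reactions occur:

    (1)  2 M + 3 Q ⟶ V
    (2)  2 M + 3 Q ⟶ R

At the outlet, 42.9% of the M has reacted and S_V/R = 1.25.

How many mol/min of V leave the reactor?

Conversion of M: M consumed = 0.429 × 367 = 157.4 mol/min = 2ξ₁ + 2ξ₂.
Selectivity: 1ξ₁ / (1ξ₂) = 1.25 → ξ₁ = 1.25 ξ₂.
Substitute: (2·1.25 + 2) ξ₂ = 157.4 → ξ₂ = 34.99 mol/min, ξ₁ = 43.73 mol/min.
Outlet amounts (n = n₀ + Σ ν·ξ):
  M: 367 − 2(43.73) − 2(34.99) = 209.6
  Q: 445 − 3(43.73) − 3(34.99) = 208.8
  V: 0 + 1(43.73) = 43.73
  R: 0 + 1(34.99) = 34.99

43.7 mol/min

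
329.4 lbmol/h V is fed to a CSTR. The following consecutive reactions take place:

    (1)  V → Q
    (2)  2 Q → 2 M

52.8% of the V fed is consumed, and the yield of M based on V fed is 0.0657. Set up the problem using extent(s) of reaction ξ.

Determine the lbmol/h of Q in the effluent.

Conversion of V: V consumed = 1ξ₁ = 0.528 × 329.4 → ξ₁ = 173.9 lbmol/h.
Yield of M: 2ξ₂ / 329.4 = 0.0657 → ξ₂ = 10.82 lbmol/h.
Outlet amounts (n = n₀ + Σ ν·ξ):
  V: 329.4 − 1(173.9) = 155.5
  Q: 0 + 1(173.9) − 2(10.82) = 152.3
  M: 0 + 2(10.82) = 21.64

152 lbmol/h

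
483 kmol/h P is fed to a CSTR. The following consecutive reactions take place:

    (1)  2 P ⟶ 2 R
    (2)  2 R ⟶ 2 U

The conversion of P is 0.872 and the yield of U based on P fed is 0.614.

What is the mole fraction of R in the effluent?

Conversion of P: P consumed = 2ξ₁ = 0.872 × 483 → ξ₁ = 210.6 kmol/h.
Yield of U: 2ξ₂ / 483 = 0.614 → ξ₂ = 148.3 kmol/h.
Outlet amounts (n = n₀ + Σ ν·ξ):
  P: 483 − 2(210.6) = 61.82
  R: 0 + 2(210.6) − 2(148.3) = 124.6
  U: 0 + 2(148.3) = 296.6
Total out = 483 kmol/h; y_R = 124.6 / 483 = 0.258.

0.258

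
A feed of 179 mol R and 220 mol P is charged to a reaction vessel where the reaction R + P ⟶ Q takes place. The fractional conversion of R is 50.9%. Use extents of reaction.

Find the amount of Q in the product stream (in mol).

91.1 mol

R reacted = 0.509 × 179 = 91.11 mol; ν_R = −1, so ξ = 91.11/1 = 91.11 mol.
Outlet amounts (n = n₀ + ν ξ):
  R: 179 − 1(91.11) = 87.89
  P: 220 − 1(91.11) = 128.9
  Q: 0 + 1(91.11) = 91.11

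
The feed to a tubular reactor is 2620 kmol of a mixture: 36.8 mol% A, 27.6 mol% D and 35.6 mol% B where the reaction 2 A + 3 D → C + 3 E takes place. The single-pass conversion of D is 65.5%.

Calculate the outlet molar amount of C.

D reacted = 0.655 × 723.1 = 473.6 kmol; ν_D = −3, so ξ = 473.6/3 = 157.9 kmol.
Outlet amounts (n = n₀ + ν ξ):
  A: 964.2 − 2(157.9) = 648.4
  D: 723.1 − 3(157.9) = 249.5
  C: 0 + 1(157.9) = 157.9
  E: 0 + 3(157.9) = 473.6
  B: 932.7 (inert)

158 kmol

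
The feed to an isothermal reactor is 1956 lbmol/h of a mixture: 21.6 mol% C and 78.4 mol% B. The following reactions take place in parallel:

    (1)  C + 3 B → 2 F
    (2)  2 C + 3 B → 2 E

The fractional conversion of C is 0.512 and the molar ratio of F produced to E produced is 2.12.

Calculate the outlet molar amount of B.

Conversion of C: C consumed = 0.512 × 422.5 = 216.3 lbmol/h = 1ξ₁ + 2ξ₂.
Selectivity: 2ξ₁ / (2ξ₂) = 2.12 → ξ₁ = 2.12 ξ₂.
Substitute: (1·2.12 + 2) ξ₂ = 216.3 → ξ₂ = 52.5 lbmol/h, ξ₁ = 111.3 lbmol/h.
Outlet amounts (n = n₀ + Σ ν·ξ):
  C: 422.5 − 1(111.3) − 2(52.5) = 206.2
  B: 1534 − 3(111.3) − 3(52.5) = 1042
  F: 0 + 2(111.3) = 222.6
  E: 0 + 2(52.5) = 105

1040 lbmol/h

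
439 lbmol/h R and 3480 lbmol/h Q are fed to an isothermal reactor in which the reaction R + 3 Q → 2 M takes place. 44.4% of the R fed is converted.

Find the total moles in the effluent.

R reacted = 0.444 × 439 = 194.9 lbmol/h; ν_R = −1, so ξ = 194.9/1 = 194.9 lbmol/h.
Outlet amounts (n = n₀ + ν ξ):
  R: 439 − 1(194.9) = 244.1
  Q: 3480 − 3(194.9) = 2895
  M: 0 + 2(194.9) = 389.8
Total out = 244.1 + 2895 + 389.8 = 3529 lbmol/h.

3530 lbmol/h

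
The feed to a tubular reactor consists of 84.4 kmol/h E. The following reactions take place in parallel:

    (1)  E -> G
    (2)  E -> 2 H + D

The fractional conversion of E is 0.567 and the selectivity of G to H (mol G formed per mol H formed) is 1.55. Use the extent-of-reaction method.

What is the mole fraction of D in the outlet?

0.108

Conversion of E: E consumed = 0.567 × 84.4 = 47.85 kmol/h = 1ξ₁ + 1ξ₂.
Selectivity: 1ξ₁ / (2ξ₂) = 1.55 → ξ₁ = 3.1 ξ₂.
Substitute: (1·3.1 + 1) ξ₂ = 47.85 → ξ₂ = 11.67 kmol/h, ξ₁ = 36.18 kmol/h.
Outlet amounts (n = n₀ + Σ ν·ξ):
  E: 84.4 − 1(36.18) − 1(11.67) = 36.55
  G: 0 + 1(36.18) = 36.18
  H: 0 + 2(11.67) = 23.34
  D: 0 + 1(11.67) = 11.67
Total out = 107.7 kmol/h; y_D = 11.67 / 107.7 = 0.1083.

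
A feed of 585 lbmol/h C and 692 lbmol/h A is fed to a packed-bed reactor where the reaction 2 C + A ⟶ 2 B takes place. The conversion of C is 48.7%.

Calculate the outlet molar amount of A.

C reacted = 0.487 × 585 = 284.9 lbmol/h; ν_C = −2, so ξ = 284.9/2 = 142.4 lbmol/h.
Outlet amounts (n = n₀ + ν ξ):
  C: 585 − 2(142.4) = 300.1
  A: 692 − 1(142.4) = 549.6
  B: 0 + 2(142.4) = 284.9

550 lbmol/h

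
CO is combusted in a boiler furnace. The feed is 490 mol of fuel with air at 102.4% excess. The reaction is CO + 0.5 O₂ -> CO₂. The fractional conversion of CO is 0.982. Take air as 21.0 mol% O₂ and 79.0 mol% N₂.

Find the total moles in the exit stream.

Stoichiometric O₂ = 0.5 × 490 = 245 mol; O₂ fed = 245 × 2.024 = 495.9 mol.
N₂ fed = 495.9 × 79/21 = 1865 mol.
Fuel reacted = 0.982 × 490 → ξ = 481.2 mol.
Outlet (n = n₀ + ν ξ):
  CO: 490 − 1(481.2) = 8.82
  O₂: 495.9 − 0.5(481.2) = 255.3
  N₂: 1865 (inert)
  CO₂: 0 + 1(481.2) = 481.2
Total out = 8.82 + 255.3 + 1865 + 481.2 = 2611 mol.

2610 mol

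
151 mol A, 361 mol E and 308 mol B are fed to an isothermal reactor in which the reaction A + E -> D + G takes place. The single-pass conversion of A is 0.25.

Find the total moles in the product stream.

820 mol

A reacted = 0.25 × 151 = 37.75 mol; ν_A = −1, so ξ = 37.75/1 = 37.75 mol.
Outlet amounts (n = n₀ + ν ξ):
  A: 151 − 1(37.75) = 113.2
  E: 361 − 1(37.75) = 323.2
  D: 0 + 1(37.75) = 37.75
  G: 0 + 1(37.75) = 37.75
  B: 308 (inert)
Total out = 113.2 + 323.2 + 37.75 + 37.75 + 308 = 820 mol.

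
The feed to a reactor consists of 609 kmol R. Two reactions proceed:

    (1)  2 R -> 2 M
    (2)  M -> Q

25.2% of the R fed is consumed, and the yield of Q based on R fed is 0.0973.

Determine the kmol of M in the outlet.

Conversion of R: R consumed = 2ξ₁ = 0.252 × 609 → ξ₁ = 76.73 kmol.
Yield of Q: 1ξ₂ / 609 = 0.0973 → ξ₂ = 59.26 kmol.
Outlet amounts (n = n₀ + Σ ν·ξ):
  R: 609 − 2(76.73) = 455.5
  M: 0 + 2(76.73) − 1(59.26) = 94.21
  Q: 0 + 1(59.26) = 59.26

94.2 kmol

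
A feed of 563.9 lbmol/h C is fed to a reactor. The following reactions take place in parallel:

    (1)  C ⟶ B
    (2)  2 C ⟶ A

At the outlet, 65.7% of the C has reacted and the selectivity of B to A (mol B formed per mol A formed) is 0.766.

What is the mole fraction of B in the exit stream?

0.239

Conversion of C: C consumed = 0.657 × 563.9 = 370.5 lbmol/h = 1ξ₁ + 2ξ₂.
Selectivity: 1ξ₁ / (1ξ₂) = 0.766 → ξ₁ = 0.766 ξ₂.
Substitute: (1·0.766 + 2) ξ₂ = 370.5 → ξ₂ = 133.9 lbmol/h, ξ₁ = 102.6 lbmol/h.
Outlet amounts (n = n₀ + Σ ν·ξ):
  C: 563.9 − 1(102.6) − 2(133.9) = 193.4
  B: 0 + 1(102.6) = 102.6
  A: 0 + 1(133.9) = 133.9
Total out = 430 lbmol/h; y_B = 102.6 / 430 = 0.2386.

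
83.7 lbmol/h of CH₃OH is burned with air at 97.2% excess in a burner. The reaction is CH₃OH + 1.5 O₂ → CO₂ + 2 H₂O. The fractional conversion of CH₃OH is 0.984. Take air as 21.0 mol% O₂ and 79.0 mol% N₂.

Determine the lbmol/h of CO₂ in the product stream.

82.4 lbmol/h

Stoichiometric O₂ = 1.5 × 83.7 = 125.6 lbmol/h; O₂ fed = 125.6 × 1.972 = 247.6 lbmol/h.
N₂ fed = 247.6 × 79/21 = 931.4 lbmol/h.
Fuel reacted = 0.984 × 83.7 → ξ = 82.36 lbmol/h.
Outlet (n = n₀ + ν ξ):
  CH₃OH: 83.7 − 1(82.36) = 1.339
  O₂: 247.6 − 1.5(82.36) = 124
  N₂: 931.4 (inert)
  CO₂: 0 + 1(82.36) = 82.36
  H₂O: 0 + 2(82.36) = 164.7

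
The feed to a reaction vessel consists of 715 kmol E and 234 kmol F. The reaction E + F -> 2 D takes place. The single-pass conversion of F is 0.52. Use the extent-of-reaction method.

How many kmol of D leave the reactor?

243 kmol

F reacted = 0.52 × 234 = 121.7 kmol; ν_F = −1, so ξ = 121.7/1 = 121.7 kmol.
Outlet amounts (n = n₀ + ν ξ):
  E: 715 − 1(121.7) = 593.3
  F: 234 − 1(121.7) = 112.3
  D: 0 + 2(121.7) = 243.4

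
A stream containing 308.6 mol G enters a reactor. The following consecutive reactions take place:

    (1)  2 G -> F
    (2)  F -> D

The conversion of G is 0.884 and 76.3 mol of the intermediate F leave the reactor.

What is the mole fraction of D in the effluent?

0.349

Conversion of G: G consumed = 2ξ₁ = 0.884 × 308.6 → ξ₁ = 136.4 mol.
F balance: n_F = 0 + 1ξ₁ − 1ξ₂ = 76.3 → ξ₂ = (1·136.4 − 76.3)/1 = 60.1 mol.
Outlet amounts (n = n₀ + Σ ν·ξ):
  G: 308.6 − 2(136.4) = 35.8
  F: 0 + 1(136.4) − 1(60.1) = 76.3
  D: 0 + 1(60.1) = 60.1
Total out = 172.2 mol; y_D = 60.1 / 172.2 = 0.349.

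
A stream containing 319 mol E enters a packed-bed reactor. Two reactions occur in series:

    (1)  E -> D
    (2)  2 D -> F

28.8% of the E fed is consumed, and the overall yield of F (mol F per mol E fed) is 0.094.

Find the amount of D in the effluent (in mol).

Conversion of E: E consumed = 1ξ₁ = 0.288 × 319 → ξ₁ = 91.87 mol.
Yield of F: 1ξ₂ / 319 = 0.094 → ξ₂ = 29.99 mol.
Outlet amounts (n = n₀ + Σ ν·ξ):
  E: 319 − 1(91.87) = 227.1
  D: 0 + 1(91.87) − 2(29.99) = 31.9
  F: 0 + 1(29.99) = 29.99

31.9 mol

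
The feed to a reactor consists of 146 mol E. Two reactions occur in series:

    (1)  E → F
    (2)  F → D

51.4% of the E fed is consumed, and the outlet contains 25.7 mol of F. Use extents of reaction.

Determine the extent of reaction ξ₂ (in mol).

Conversion of E: E consumed = 1ξ₁ = 0.514 × 146 → ξ₁ = 75.04 mol.
F balance: n_F = 0 + 1ξ₁ − 1ξ₂ = 25.7 → ξ₂ = (1·75.04 − 25.7)/1 = 49.34 mol.
Outlet amounts (n = n₀ + Σ ν·ξ):
  E: 146 − 1(75.04) = 70.96
  F: 0 + 1(75.04) − 1(49.34) = 25.7
  D: 0 + 1(49.34) = 49.34

ξ₂ = 49.3 mol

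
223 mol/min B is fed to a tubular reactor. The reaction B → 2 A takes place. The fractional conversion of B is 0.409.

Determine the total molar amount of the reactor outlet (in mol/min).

B reacted = 0.409 × 223 = 91.21 mol/min; ν_B = −1, so ξ = 91.21/1 = 91.21 mol/min.
Outlet amounts (n = n₀ + ν ξ):
  B: 223 − 1(91.21) = 131.8
  A: 0 + 2(91.21) = 182.4
Total out = 131.8 + 182.4 = 314.2 mol/min.

314 mol/min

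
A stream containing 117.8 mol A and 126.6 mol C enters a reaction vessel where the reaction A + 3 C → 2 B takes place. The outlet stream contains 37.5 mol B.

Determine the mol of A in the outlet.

For B: n = n₀ + 2ξ → 37.5 = 0 + 2ξ, giving ξ = 18.75 mol.
Outlet amounts (n = n₀ + ν ξ):
  A: 117.8 − 1(18.75) = 99.05
  C: 126.6 − 3(18.75) = 70.35
  B: 0 + 2(18.75) = 37.5

99 mol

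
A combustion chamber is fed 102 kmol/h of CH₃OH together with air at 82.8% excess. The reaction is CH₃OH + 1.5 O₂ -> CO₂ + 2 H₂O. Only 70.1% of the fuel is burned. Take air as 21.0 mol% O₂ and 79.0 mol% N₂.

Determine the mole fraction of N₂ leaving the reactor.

0.716

Stoichiometric O₂ = 1.5 × 102 = 153 kmol/h; O₂ fed = 153 × 1.828 = 279.7 kmol/h.
N₂ fed = 279.7 × 79/21 = 1052 kmol/h.
Fuel reacted = 0.701 × 102 → ξ = 71.5 kmol/h.
Outlet (n = n₀ + ν ξ):
  CH₃OH: 102 − 1(71.5) = 30.5
  O₂: 279.7 − 1.5(71.5) = 172.4
  N₂: 1052 (inert)
  CO₂: 0 + 1(71.5) = 71.5
  H₂O: 0 + 2(71.5) = 143
Total out = 1470 kmol/h; y_N₂ = 1052 / 1470 = 0.7159.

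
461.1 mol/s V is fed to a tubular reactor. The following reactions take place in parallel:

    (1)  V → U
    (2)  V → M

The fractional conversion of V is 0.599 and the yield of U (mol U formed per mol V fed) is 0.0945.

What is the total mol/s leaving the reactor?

Yield of U: 1ξ₁ / 461.1 = 0.0945 → ξ₁ = 43.57 mol/s.
Conversion of V: 1ξ₁ + 1ξ₂ = 0.599 × 461.1 = 276.2 → ξ₂ = 232.6 mol/s.
Outlet amounts (n = n₀ + Σ ν·ξ):
  V: 461.1 − 1(43.57) − 1(232.6) = 184.9
  U: 0 + 1(43.57) = 43.57
  M: 0 + 1(232.6) = 232.6
Total out = 184.9 + 43.57 + 232.6 = 461.1 mol/s.

461 mol/s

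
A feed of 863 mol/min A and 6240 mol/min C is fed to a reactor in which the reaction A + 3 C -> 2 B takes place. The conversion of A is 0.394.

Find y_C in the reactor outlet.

0.813

A reacted = 0.394 × 863 = 340 mol/min; ν_A = −1, so ξ = 340/1 = 340 mol/min.
Outlet amounts (n = n₀ + ν ξ):
  A: 863 − 1(340) = 523
  C: 6240 − 3(340) = 5220
  B: 0 + 2(340) = 680
Total out = 6423 mol/min; y_C = 5220 / 6423 = 0.8127.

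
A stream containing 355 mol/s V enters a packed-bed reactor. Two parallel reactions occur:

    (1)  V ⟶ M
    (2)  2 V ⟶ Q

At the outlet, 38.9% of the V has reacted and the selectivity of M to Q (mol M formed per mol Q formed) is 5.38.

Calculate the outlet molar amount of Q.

Conversion of V: V consumed = 0.389 × 355 = 138.1 mol/s = 1ξ₁ + 2ξ₂.
Selectivity: 1ξ₁ / (1ξ₂) = 5.38 → ξ₁ = 5.38 ξ₂.
Substitute: (1·5.38 + 2) ξ₂ = 138.1 → ξ₂ = 18.71 mol/s, ξ₁ = 100.7 mol/s.
Outlet amounts (n = n₀ + Σ ν·ξ):
  V: 355 − 1(100.7) − 2(18.71) = 216.9
  M: 0 + 1(100.7) = 100.7
  Q: 0 + 1(18.71) = 18.71

18.7 mol/s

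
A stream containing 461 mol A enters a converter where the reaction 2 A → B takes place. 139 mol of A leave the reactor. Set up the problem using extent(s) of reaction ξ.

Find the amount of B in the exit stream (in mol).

For A: n = n₀ − 2ξ → 139 = 461 − 2ξ, giving ξ = 161 mol.
Outlet amounts (n = n₀ + ν ξ):
  A: 461 − 2(161) = 139
  B: 0 + 1(161) = 161

161 mol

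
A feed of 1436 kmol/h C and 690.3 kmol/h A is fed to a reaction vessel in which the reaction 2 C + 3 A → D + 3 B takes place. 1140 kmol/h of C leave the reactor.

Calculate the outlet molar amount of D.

For C: n = n₀ − 2ξ → 1140 = 1436 − 2ξ, giving ξ = 148 kmol/h.
Outlet amounts (n = n₀ + ν ξ):
  C: 1436 − 2(148) = 1140
  A: 690.3 − 3(148) = 246.3
  D: 0 + 1(148) = 148
  B: 0 + 3(148) = 444

148 kmol/h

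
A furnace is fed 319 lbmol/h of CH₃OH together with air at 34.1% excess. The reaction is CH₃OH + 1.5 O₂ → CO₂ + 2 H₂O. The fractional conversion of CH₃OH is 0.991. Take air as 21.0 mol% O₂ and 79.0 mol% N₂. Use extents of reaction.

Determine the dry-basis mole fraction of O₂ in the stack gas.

Stoichiometric O₂ = 1.5 × 319 = 478.5 lbmol/h; O₂ fed = 478.5 × 1.341 = 641.7 lbmol/h.
N₂ fed = 641.7 × 79/21 = 2414 lbmol/h.
Fuel reacted = 0.991 × 319 → ξ = 316.1 lbmol/h.
Outlet (n = n₀ + ν ξ):
  CH₃OH: 319 − 1(316.1) = 2.871
  O₂: 641.7 − 1.5(316.1) = 167.5
  N₂: 2414 (inert)
  CO₂: 0 + 1(316.1) = 316.1
  H₂O: 0 + 2(316.1) = 632.3
Dry total = 2900 lbmol/h; y_O₂ (dry) = 167.5 / 2900 = 0.05774.

0.0577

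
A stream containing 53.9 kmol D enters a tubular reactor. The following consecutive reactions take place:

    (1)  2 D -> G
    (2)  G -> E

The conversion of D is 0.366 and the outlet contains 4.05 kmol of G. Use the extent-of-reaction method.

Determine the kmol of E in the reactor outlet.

Conversion of D: D consumed = 2ξ₁ = 0.366 × 53.9 → ξ₁ = 9.864 kmol.
G balance: n_G = 0 + 1ξ₁ − 1ξ₂ = 4.05 → ξ₂ = (1·9.864 − 4.05)/1 = 5.814 kmol.
Outlet amounts (n = n₀ + Σ ν·ξ):
  D: 53.9 − 2(9.864) = 34.17
  G: 0 + 1(9.864) − 1(5.814) = 4.05
  E: 0 + 1(5.814) = 5.814

5.81 kmol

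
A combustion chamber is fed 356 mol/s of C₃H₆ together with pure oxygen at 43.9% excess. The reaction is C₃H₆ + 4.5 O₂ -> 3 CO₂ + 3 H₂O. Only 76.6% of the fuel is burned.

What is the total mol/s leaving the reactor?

Stoichiometric O₂ = 4.5 × 356 = 1602 mol/s; O₂ fed = 1602 × 1.439 = 2305 mol/s.
Fuel reacted = 0.766 × 356 → ξ = 272.7 mol/s.
Outlet (n = n₀ + ν ξ):
  C₃H₆: 356 − 1(272.7) = 83.3
  O₂: 2305 − 4.5(272.7) = 1078
  CO₂: 0 + 3(272.7) = 818.1
  H₂O: 0 + 3(272.7) = 818.1
Total out = 83.3 + 1078 + 818.1 + 818.1 = 2798 mol/s.

2800 mol/s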